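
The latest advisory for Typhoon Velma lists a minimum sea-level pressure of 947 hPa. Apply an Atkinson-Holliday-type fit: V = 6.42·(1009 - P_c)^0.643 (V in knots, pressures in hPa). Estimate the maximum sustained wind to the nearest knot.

ΔP = 1009 − 947 = 62 hPa.
62^0.643 ≈ 14.207.
V ≈ 6.42 × 14.207 ≈ 91.2 kt.

91 kt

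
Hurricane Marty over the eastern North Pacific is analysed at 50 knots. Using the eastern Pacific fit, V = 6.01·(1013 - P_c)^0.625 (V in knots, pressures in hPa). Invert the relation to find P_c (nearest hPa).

ΔP = (V / 6.01)^(1/0.625) = (50/6.01)^1.600.
50/6.01 = 8.319; 8.319^1.600 ≈ 29.66 hPa.
P_c = 1013 − 29.66 = 983.34 ≈ 983 hPa.

983 hPa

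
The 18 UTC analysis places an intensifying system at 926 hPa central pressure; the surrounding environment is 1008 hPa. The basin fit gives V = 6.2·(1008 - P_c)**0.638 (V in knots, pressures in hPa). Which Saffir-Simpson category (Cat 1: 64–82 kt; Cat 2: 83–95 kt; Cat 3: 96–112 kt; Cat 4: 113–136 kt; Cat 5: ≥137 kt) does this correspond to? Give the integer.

ΔP = 1008 − 926 = 82 hPa.
V ≈ 6.2 × 82^0.638 = 6.2 × 16.63 ≈ 103 kt.
103 kt falls in the Category 3 band.

3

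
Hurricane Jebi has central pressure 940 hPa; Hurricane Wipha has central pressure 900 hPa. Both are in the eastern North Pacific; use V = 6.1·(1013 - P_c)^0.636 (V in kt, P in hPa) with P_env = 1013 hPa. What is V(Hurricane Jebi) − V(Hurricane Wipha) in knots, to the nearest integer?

-30 kt

Hurricane Jebi: ΔP = 73; V ≈ 6.1 × 73^0.636 ≈ 93.41 kt.
Hurricane Wipha: ΔP = 113; V ≈ 6.1 × 113^0.636 ≈ 123.34 kt.
Difference ≈ 93.41 − 123.34 = -29.93 → -30 kt.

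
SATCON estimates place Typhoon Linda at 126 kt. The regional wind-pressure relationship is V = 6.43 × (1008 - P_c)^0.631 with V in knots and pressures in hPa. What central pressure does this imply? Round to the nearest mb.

ΔP = (V / 6.43)^(1/0.631) = (126/6.43)^1.585.
126/6.43 = 19.596; 19.596^1.585 ≈ 111.63 mb.
P_c = 1008 − 111.63 = 896.37 ≈ 896 mb.

896 mb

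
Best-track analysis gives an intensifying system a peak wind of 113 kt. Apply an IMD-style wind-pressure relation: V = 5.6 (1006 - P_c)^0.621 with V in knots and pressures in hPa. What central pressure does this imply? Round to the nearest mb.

ΔP = (V / 5.6)^(1/0.621) = (113/5.6)^1.610.
113/5.6 = 20.179; 20.179^1.610 ≈ 126.26 mb.
P_c = 1006 − 126.26 = 879.74 ≈ 880 mb.

880 mb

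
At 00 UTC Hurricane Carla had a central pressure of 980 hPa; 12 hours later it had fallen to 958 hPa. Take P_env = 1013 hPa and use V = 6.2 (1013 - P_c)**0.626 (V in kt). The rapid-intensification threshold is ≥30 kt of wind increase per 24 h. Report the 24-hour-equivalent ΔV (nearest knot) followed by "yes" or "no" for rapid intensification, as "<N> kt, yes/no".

V₁: ΔP = 33, V ≈ 6.2 × 33^0.626 ≈ 55.33 kt.
V₂: ΔP = 55, V ≈ 6.2 × 55^0.626 ≈ 76.18 kt.
ΔV over 12 h = 20.85 kt → 24 h equivalent = 20.85 × 24/12 ≈ 41.70 kt.
42 kt ≥ 30 kt ⇒ rapid intensification.

42 kt, yes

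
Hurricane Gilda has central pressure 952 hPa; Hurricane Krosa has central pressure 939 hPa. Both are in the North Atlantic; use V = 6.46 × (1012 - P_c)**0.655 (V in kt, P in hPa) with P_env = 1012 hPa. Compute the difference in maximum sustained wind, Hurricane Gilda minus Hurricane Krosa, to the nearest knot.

Hurricane Gilda: ΔP = 60; V ≈ 6.46 × 60^0.655 ≈ 94.39 kt.
Hurricane Krosa: ΔP = 73; V ≈ 6.46 × 73^0.655 ≈ 107.33 kt.
Difference ≈ 94.39 − 107.33 = -12.94 → -13 kt.

-13 kt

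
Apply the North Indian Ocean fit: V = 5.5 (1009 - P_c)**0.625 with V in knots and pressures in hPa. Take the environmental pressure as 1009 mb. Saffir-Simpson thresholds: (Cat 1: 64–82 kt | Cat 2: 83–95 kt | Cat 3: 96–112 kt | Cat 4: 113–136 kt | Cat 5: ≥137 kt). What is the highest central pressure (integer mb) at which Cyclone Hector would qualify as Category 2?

Category 2 begins at V = 83 kt.
Required ΔP = (83/5.5)^(1/0.625) = 15.091^1.600 ≈ 76.90 mb.
P_c ≤ 1009 − 76.90 = 932.10, so the highest integer P_c is 932 mb.

932 mb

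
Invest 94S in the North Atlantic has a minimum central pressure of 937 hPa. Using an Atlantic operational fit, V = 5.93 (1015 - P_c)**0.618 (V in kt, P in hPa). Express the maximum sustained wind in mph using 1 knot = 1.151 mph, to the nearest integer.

101 mph

ΔP = 1015 − 937 = 78 hPa.
V ≈ 5.93 × 78^0.618 = 5.93 × 14.768 ≈ 87.573 kt.
87.573 × 1.151 ≈ 100.80 mph → 101 mph.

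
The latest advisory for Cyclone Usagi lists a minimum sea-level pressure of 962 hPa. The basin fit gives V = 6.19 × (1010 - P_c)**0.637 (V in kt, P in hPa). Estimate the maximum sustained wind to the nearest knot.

ΔP = 1010 − 962 = 48 hPa.
48^0.637 ≈ 11.775.
V ≈ 6.19 × 11.775 ≈ 72.9 kt.

73 kt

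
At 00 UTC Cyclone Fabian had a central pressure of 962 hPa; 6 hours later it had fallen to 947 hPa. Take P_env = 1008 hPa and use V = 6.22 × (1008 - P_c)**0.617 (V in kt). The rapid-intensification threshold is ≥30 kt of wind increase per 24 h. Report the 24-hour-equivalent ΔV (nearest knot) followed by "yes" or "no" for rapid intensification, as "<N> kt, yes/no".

V₁: ΔP = 46, V ≈ 6.22 × 46^0.617 ≈ 66.03 kt.
V₂: ΔP = 61, V ≈ 6.22 × 61^0.617 ≈ 78.58 kt.
ΔV over 6 h = 12.55 kt → 24 h equivalent = 12.55 × 24/6 ≈ 50.20 kt.
50 kt ≥ 30 kt ⇒ rapid intensification.

50 kt, yes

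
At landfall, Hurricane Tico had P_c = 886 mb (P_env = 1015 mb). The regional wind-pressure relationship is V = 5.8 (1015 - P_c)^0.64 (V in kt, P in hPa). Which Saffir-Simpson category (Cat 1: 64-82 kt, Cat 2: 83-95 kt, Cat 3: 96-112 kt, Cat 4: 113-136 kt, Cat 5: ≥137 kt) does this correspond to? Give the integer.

ΔP = 1015 − 886 = 129 mb.
V ≈ 5.8 × 129^0.64 = 5.8 × 22.43 ≈ 130 kt.
130 kt falls in the Category 4 band.

4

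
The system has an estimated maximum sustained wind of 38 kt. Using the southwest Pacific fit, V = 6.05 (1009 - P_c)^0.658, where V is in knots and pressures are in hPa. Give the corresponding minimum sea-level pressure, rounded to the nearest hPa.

993 hPa

ΔP = (V / 6.05)^(1/0.658) = (38/6.05)^1.520.
38/6.05 = 6.281; 6.281^1.520 ≈ 16.32 hPa.
P_c = 1009 − 16.32 = 992.68 ≈ 993 hPa.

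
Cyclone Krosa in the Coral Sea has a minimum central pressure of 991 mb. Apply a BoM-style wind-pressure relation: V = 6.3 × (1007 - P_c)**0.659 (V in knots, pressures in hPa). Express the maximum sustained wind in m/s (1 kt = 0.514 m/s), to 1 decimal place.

20.1 m/s

ΔP = 1007 − 991 = 16 mb.
V ≈ 6.3 × 16^0.659 = 6.3 × 6.216 ≈ 39.161 kt.
39.161 × 0.514 ≈ 20.13 m/s → 20.1 m/s.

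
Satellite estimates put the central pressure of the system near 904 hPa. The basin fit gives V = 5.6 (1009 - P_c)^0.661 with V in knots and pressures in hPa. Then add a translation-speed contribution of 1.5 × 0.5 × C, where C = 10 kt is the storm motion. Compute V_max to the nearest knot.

129 kt

ΔP = 1009 − 904 = 105 hPa.
105^0.661 ≈ 21.677.
V ≈ 5.6 × 21.677 ≈ 121.4 kt.
Translation term: 1.5 × 0.5 × 10 = 7.5 kt.
Corrected V ≈ 128.9 kt → 129 kt.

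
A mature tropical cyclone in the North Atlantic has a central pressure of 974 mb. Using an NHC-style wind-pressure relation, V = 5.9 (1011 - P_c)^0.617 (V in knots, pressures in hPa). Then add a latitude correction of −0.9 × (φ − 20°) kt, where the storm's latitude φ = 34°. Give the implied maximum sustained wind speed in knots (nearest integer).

42 kt

ΔP = 1011 − 974 = 37 mb.
37^0.617 ≈ 9.281.
V ≈ 5.9 × 9.281 ≈ 54.8 kt.
Latitude correction: −0.9 × (34 − 20) = -12.6 kt.
Corrected V ≈ 42.2 kt → 42 kt.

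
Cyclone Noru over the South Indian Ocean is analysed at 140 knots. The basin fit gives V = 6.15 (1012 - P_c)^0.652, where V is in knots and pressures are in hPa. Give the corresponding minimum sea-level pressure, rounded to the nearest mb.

891 mb

ΔP = (V / 6.15)^(1/0.652) = (140/6.15)^1.534.
140/6.15 = 22.764; 22.764^1.534 ≈ 120.69 mb.
P_c = 1012 − 120.69 = 891.31 ≈ 891 mb.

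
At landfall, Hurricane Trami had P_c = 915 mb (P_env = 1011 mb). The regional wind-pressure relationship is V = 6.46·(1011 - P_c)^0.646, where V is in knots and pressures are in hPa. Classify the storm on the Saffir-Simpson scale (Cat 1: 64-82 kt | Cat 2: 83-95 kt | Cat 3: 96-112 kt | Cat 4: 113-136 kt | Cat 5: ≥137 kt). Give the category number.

4

ΔP = 1011 − 915 = 96 mb.
V ≈ 6.46 × 96^0.646 = 6.46 × 19.08 ≈ 123 kt.
123 kt falls in the Category 4 band.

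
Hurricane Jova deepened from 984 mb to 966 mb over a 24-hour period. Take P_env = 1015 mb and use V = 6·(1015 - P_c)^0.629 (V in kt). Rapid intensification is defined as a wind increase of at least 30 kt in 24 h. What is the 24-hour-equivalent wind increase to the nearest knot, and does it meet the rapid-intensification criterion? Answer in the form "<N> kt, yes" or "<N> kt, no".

17 kt, no

V₁: ΔP = 31, V ≈ 6 × 31^0.629 ≈ 52.03 kt.
V₂: ΔP = 49, V ≈ 6 × 49^0.629 ≈ 69.39 kt.
ΔV over 24 h = 17.36 kt → 24 h equivalent = 17.36 × 24/24 ≈ 17.36 kt.
17 kt < 30 kt ⇒ not rapid intensification.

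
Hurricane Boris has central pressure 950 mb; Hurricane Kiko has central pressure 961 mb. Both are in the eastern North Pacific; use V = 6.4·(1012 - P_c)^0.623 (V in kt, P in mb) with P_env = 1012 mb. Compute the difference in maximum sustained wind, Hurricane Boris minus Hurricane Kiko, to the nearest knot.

Hurricane Boris: ΔP = 62; V ≈ 6.4 × 62^0.623 ≈ 83.72 kt.
Hurricane Kiko: ΔP = 51; V ≈ 6.4 × 51^0.623 ≈ 74.13 kt.
Difference ≈ 83.72 − 74.13 = 9.59 → 10 kt.

10 kt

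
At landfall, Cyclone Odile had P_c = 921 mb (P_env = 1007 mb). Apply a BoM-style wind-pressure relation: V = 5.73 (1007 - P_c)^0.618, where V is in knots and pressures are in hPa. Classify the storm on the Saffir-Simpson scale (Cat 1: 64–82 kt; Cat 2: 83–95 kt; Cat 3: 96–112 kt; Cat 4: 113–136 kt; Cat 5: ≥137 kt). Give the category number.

2

ΔP = 1007 − 921 = 86 mb.
V ≈ 5.73 × 86^0.618 = 5.73 × 15.69 ≈ 90 kt.
90 kt falls in the Category 2 band.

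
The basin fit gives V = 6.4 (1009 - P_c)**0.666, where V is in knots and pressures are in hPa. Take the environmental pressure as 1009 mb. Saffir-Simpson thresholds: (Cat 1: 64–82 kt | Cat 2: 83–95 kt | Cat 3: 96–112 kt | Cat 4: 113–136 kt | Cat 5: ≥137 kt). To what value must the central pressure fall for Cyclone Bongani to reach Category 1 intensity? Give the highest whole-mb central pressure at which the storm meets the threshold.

Category 1 begins at V = 64 kt.
Required ΔP = (64/6.4)^(1/0.666) = 10.000^1.502 ≈ 31.73 mb.
P_c ≤ 1009 − 31.73 = 977.27, so the highest integer P_c is 977 mb.

977 mb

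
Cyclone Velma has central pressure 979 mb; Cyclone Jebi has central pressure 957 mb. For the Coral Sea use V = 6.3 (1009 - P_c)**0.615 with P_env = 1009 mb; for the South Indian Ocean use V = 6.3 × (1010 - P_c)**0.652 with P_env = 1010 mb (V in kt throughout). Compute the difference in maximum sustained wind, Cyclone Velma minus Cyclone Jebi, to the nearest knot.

-33 kt

Cyclone Velma: ΔP = 30; V ≈ 6.3 × 30^0.615 ≈ 51.02 kt.
Cyclone Jebi: ΔP = 53; V ≈ 6.3 × 53^0.652 ≈ 83.86 kt.
Difference ≈ 51.02 − 83.86 = -32.84 → -33 kt.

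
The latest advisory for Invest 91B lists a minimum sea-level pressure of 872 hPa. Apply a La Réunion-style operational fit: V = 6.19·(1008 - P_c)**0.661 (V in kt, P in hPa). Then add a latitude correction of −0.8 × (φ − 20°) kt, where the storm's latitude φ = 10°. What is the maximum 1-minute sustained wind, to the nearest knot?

ΔP = 1008 − 872 = 136 hPa.
136^0.661 ≈ 25.720.
V ≈ 6.19 × 25.720 ≈ 159.2 kt.
Latitude correction: −0.8 × (10 − 20) = 8 kt.
Corrected V ≈ 167.2 kt → 167 kt.

167 kt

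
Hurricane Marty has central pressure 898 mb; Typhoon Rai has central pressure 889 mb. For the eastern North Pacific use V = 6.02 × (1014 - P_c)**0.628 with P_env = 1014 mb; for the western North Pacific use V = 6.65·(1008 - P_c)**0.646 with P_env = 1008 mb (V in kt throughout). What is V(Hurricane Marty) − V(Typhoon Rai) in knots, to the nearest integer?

-27 kt

Hurricane Marty: ΔP = 116; V ≈ 6.02 × 116^0.628 ≈ 119.15 kt.
Typhoon Rai: ΔP = 119; V ≈ 6.65 × 119^0.646 ≈ 145.76 kt.
Difference ≈ 119.15 − 145.76 = -26.61 → -27 kt.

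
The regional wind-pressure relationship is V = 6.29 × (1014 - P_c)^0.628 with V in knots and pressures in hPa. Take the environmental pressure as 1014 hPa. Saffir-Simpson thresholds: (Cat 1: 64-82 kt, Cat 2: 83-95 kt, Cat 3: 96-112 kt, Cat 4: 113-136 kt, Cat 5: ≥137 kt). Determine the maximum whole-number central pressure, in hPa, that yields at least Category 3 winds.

Category 3 begins at V = 96 kt.
Required ΔP = (96/6.29)^(1/0.628) = 15.262^1.592 ≈ 76.69 hPa.
P_c ≤ 1014 − 76.69 = 937.31, so the highest integer P_c is 937 hPa.

937 hPa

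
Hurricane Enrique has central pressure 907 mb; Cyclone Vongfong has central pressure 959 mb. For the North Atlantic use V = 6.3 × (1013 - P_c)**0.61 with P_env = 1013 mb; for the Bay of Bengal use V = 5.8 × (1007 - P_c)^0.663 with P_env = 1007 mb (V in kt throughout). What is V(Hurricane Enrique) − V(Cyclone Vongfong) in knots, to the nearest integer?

Hurricane Enrique: ΔP = 106; V ≈ 6.3 × 106^0.61 ≈ 108.34 kt.
Cyclone Vongfong: ΔP = 48; V ≈ 5.8 × 48^0.663 ≈ 75.53 kt.
Difference ≈ 108.34 − 75.53 = 32.81 → 33 kt.

33 kt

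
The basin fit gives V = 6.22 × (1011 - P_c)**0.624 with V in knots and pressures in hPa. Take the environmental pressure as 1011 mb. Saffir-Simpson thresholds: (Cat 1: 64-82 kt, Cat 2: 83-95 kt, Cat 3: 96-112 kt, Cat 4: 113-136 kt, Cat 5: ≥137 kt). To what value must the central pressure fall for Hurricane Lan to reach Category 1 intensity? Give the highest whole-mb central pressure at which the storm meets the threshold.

Category 1 begins at V = 64 kt.
Required ΔP = (64/6.22)^(1/0.624) = 10.289^1.603 ≈ 41.92 mb.
P_c ≤ 1011 − 41.92 = 969.08, so the highest integer P_c is 969 mb.

969 mb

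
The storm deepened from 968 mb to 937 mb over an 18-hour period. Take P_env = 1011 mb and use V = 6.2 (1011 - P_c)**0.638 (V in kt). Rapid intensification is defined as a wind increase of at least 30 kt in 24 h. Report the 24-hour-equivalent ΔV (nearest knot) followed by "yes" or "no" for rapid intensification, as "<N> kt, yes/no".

38 kt, yes

V₁: ΔP = 43, V ≈ 6.2 × 43^0.638 ≈ 68.32 kt.
V₂: ΔP = 74, V ≈ 6.2 × 74^0.638 ≈ 96.60 kt.
ΔV over 18 h = 28.28 kt → 24 h equivalent = 28.28 × 24/18 ≈ 37.71 kt.
38 kt ≥ 30 kt ⇒ rapid intensification.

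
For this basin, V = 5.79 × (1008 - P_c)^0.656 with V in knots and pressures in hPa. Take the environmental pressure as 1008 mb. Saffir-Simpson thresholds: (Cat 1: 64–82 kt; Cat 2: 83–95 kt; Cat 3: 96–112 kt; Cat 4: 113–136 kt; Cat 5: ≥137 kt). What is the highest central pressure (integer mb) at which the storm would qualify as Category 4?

915 mb

Category 4 begins at V = 113 kt.
Required ΔP = (113/5.79)^(1/0.656) = 19.516^1.524 ≈ 92.70 mb.
P_c ≤ 1008 − 92.70 = 915.30, so the highest integer P_c is 915 mb.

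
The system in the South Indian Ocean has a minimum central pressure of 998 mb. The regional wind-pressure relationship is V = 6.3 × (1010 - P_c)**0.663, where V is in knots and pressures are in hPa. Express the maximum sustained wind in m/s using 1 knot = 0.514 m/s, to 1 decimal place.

16.8 m/s

ΔP = 1010 − 998 = 12 mb.
V ≈ 6.3 × 12^0.663 = 6.3 × 5.194 ≈ 32.722 kt.
32.722 × 0.514 ≈ 16.82 m/s → 16.8 m/s.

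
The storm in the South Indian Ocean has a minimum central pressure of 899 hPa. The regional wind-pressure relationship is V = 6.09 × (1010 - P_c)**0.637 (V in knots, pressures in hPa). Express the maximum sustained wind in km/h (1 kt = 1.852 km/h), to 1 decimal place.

ΔP = 1010 − 899 = 111 hPa.
V ≈ 6.09 × 111^0.637 = 6.09 × 20.085 ≈ 122.317 kt.
122.317 × 1.852 ≈ 226.53 km/h → 226.5 km/h.

226.5 km/h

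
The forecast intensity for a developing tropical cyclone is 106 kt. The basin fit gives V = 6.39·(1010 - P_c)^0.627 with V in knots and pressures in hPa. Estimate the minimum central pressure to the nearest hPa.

922 hPa

ΔP = (V / 6.39)^(1/0.627) = (106/6.39)^1.595.
106/6.39 = 16.588; 16.588^1.595 ≈ 88.20 hPa.
P_c = 1010 − 88.20 = 921.80 ≈ 922 hPa.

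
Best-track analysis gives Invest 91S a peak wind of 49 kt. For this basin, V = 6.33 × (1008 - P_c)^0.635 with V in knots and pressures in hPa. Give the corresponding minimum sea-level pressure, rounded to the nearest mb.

983 mb

ΔP = (V / 6.33)^(1/0.635) = (49/6.33)^1.575.
49/6.33 = 7.741; 7.741^1.575 ≈ 25.10 mb.
P_c = 1008 − 25.10 = 982.90 ≈ 983 mb.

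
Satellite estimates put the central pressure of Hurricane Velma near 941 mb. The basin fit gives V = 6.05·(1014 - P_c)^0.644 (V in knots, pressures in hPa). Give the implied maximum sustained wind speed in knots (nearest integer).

ΔP = 1014 − 941 = 73 mb.
73^0.644 ≈ 15.848.
V ≈ 6.05 × 15.848 ≈ 95.9 kt.

96 kt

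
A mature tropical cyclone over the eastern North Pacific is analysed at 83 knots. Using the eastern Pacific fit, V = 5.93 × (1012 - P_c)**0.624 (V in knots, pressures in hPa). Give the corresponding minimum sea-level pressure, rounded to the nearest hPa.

ΔP = (V / 5.93)^(1/0.624) = (83/5.93)^1.603.
83/5.93 = 13.997; 13.997^1.603 ≈ 68.64 hPa.
P_c = 1012 − 68.64 = 943.36 ≈ 943 hPa.

943 hPa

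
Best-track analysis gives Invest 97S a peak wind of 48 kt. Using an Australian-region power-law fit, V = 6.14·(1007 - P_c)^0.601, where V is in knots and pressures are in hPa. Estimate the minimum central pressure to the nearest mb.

ΔP = (V / 6.14)^(1/0.601) = (48/6.14)^1.664.
48/6.14 = 7.818; 7.818^1.664 ≈ 30.62 mb.
P_c = 1007 − 30.62 = 976.38 ≈ 976 mb.

976 mb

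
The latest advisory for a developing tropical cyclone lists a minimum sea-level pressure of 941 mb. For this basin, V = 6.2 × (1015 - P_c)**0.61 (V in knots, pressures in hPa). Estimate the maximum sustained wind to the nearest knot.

86 kt

ΔP = 1015 − 941 = 74 mb.
74^0.61 ≈ 13.811.
V ≈ 6.2 × 13.811 ≈ 85.6 kt.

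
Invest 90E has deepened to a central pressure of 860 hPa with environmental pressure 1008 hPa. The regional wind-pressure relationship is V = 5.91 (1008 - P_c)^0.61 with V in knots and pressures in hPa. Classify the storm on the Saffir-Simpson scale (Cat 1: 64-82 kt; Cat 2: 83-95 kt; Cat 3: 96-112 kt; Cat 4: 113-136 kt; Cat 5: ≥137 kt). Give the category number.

4

ΔP = 1008 − 860 = 148 hPa.
V ≈ 5.91 × 148^0.61 = 5.91 × 21.08 ≈ 125 kt.
125 kt falls in the Category 4 band.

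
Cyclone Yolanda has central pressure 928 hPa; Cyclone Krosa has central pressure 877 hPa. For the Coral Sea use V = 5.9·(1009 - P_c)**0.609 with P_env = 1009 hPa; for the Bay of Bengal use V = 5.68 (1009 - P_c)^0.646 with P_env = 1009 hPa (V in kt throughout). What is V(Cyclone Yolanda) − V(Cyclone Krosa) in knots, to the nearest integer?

-47 kt

Cyclone Yolanda: ΔP = 81; V ≈ 5.9 × 81^0.609 ≈ 85.73 kt.
Cyclone Krosa: ΔP = 132; V ≈ 5.68 × 132^0.646 ≈ 133.12 kt.
Difference ≈ 85.73 − 133.12 = -47.39 → -47 kt.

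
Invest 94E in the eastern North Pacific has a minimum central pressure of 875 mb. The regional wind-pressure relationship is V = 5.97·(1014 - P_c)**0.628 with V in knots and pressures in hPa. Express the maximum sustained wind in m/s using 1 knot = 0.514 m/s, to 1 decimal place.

ΔP = 1014 − 875 = 139 mb.
V ≈ 5.97 × 139^0.628 = 5.97 × 22.172 ≈ 132.369 kt.
132.369 × 0.514 ≈ 68.04 m/s → 68.0 m/s.

68.0 m/s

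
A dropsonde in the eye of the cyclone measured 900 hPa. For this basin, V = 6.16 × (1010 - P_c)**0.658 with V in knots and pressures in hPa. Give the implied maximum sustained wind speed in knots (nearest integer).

ΔP = 1010 − 900 = 110 hPa.
110^0.658 ≈ 22.041.
V ≈ 6.16 × 22.041 ≈ 135.8 kt.

136 kt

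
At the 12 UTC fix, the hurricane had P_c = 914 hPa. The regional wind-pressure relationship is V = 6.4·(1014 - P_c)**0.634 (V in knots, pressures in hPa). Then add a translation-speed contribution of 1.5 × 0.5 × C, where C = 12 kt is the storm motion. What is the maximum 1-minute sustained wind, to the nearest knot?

128 kt

ΔP = 1014 − 914 = 100 hPa.
100^0.634 ≈ 18.535.
V ≈ 6.4 × 18.535 ≈ 118.6 kt.
Translation term: 1.5 × 0.5 × 12 = 9 kt.
Corrected V ≈ 127.6 kt → 128 kt.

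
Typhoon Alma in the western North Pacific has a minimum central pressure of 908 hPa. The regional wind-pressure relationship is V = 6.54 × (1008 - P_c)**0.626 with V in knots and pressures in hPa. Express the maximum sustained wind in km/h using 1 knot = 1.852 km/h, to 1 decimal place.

216.4 km/h

ΔP = 1008 − 908 = 100 hPa.
V ≈ 6.54 × 100^0.626 = 6.54 × 17.865 ≈ 116.836 kt.
116.836 × 1.852 ≈ 216.38 km/h → 216.4 km/h.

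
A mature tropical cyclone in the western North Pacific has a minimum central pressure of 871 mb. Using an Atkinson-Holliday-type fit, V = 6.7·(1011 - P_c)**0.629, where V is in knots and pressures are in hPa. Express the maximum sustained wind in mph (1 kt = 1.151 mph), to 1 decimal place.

ΔP = 1011 − 871 = 140 mb.
V ≈ 6.7 × 140^0.629 = 6.7 × 22.383 ≈ 149.965 kt.
149.965 × 1.151 ≈ 172.61 mph → 172.6 mph.

172.6 mph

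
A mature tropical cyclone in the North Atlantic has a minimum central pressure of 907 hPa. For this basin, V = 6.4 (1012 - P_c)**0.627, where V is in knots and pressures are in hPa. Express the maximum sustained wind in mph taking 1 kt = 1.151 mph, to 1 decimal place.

ΔP = 1012 − 907 = 105 hPa.
V ≈ 6.4 × 105^0.627 = 6.4 × 18.505 ≈ 118.431 kt.
118.431 × 1.151 ≈ 136.31 mph → 136.3 mph.

136.3 mph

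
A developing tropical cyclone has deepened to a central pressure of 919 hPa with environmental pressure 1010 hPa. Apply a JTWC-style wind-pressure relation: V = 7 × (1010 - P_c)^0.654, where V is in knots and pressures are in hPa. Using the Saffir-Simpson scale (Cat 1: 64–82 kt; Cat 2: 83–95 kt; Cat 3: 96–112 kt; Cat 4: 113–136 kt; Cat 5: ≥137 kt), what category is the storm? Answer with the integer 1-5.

ΔP = 1010 − 919 = 91 hPa.
V ≈ 7 × 91^0.654 = 7 × 19.11 ≈ 134 kt.
134 kt falls in the Category 4 band.

4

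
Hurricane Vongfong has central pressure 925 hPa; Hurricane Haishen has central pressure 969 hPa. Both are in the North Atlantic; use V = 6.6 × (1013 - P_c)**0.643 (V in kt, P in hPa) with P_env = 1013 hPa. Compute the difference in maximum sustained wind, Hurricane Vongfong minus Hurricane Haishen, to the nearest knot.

42 kt

Hurricane Vongfong: ΔP = 88; V ≈ 6.6 × 88^0.643 ≈ 117.45 kt.
Hurricane Haishen: ΔP = 44; V ≈ 6.6 × 44^0.643 ≈ 75.21 kt.
Difference ≈ 117.45 − 75.21 = 42.24 → 42 kt.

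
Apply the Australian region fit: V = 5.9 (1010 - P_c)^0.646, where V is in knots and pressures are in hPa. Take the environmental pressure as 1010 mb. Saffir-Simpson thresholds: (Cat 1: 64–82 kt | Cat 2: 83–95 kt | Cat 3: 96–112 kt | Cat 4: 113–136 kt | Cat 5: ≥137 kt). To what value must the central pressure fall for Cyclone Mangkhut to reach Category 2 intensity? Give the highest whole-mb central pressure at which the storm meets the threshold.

950 mb

Category 2 begins at V = 83 kt.
Required ΔP = (83/5.9)^(1/0.646) = 14.068^1.548 ≈ 59.90 mb.
P_c ≤ 1010 − 59.90 = 950.10, so the highest integer P_c is 950 mb.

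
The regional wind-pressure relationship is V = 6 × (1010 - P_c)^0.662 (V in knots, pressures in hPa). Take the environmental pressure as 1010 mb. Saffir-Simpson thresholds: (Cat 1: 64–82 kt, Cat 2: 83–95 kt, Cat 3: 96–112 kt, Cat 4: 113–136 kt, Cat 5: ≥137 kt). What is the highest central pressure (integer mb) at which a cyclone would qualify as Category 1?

974 mb

Category 1 begins at V = 64 kt.
Required ΔP = (64/6)^(1/0.662) = 10.667^1.511 ≈ 35.72 mb.
P_c ≤ 1010 − 35.72 = 974.28, so the highest integer P_c is 974 mb.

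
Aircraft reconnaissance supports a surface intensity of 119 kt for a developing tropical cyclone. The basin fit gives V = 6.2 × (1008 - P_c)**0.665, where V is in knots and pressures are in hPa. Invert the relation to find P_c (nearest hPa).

923 hPa

ΔP = (V / 6.2)^(1/0.665) = (119/6.2)^1.504.
119/6.2 = 19.194; 19.194^1.504 ≈ 85.03 hPa.
P_c = 1008 − 85.03 = 922.97 ≈ 923 hPa.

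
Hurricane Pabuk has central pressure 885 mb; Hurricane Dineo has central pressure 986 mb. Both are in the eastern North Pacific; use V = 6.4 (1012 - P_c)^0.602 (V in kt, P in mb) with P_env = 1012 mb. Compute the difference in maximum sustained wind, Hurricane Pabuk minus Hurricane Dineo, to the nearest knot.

73 kt

Hurricane Pabuk: ΔP = 127; V ≈ 6.4 × 127^0.602 ≈ 118.21 kt.
Hurricane Dineo: ΔP = 26; V ≈ 6.4 × 26^0.602 ≈ 45.50 kt.
Difference ≈ 118.21 − 45.50 = 72.71 → 73 kt.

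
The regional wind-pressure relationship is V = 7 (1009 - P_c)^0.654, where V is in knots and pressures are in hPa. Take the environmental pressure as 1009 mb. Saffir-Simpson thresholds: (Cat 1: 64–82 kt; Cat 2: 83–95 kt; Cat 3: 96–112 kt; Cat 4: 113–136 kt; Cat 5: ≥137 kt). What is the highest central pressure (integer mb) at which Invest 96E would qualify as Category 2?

965 mb

Category 2 begins at V = 83 kt.
Required ΔP = (83/7)^(1/0.654) = 11.857^1.529 ≈ 43.87 mb.
P_c ≤ 1009 − 43.87 = 965.13, so the highest integer P_c is 965 mb.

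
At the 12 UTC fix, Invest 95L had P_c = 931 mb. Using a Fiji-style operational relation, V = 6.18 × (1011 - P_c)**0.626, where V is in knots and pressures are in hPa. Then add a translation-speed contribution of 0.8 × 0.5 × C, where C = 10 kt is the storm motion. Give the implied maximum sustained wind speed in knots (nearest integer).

ΔP = 1011 − 931 = 80 mb.
80^0.626 ≈ 15.536.
V ≈ 6.18 × 15.536 ≈ 96.0 kt.
Translation term: 0.8 × 0.5 × 10 = 4 kt.
Corrected V ≈ 100 kt → 100 kt.

100 kt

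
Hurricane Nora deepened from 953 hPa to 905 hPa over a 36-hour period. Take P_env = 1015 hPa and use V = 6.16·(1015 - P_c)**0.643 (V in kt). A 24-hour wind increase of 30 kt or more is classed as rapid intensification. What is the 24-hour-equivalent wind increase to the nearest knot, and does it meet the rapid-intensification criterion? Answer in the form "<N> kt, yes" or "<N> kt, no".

26 kt, no

V₁: ΔP = 62, V ≈ 6.16 × 62^0.643 ≈ 87.52 kt.
V₂: ΔP = 110, V ≈ 6.16 × 110^0.643 ≈ 126.53 kt.
ΔV over 36 h = 39.01 kt → 24 h equivalent = 39.01 × 24/36 ≈ 26.01 kt.
26 kt < 30 kt ⇒ not rapid intensification.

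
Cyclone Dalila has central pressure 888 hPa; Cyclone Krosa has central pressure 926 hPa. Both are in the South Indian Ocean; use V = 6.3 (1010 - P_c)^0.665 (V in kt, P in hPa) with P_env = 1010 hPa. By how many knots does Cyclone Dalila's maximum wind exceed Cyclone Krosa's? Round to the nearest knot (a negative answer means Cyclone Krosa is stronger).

34 kt

Cyclone Dalila: ΔP = 122; V ≈ 6.3 × 122^0.665 ≈ 153.73 kt.
Cyclone Krosa: ΔP = 84; V ≈ 6.3 × 84^0.665 ≈ 119.95 kt.
Difference ≈ 153.73 − 119.95 = 33.78 → 34 kt.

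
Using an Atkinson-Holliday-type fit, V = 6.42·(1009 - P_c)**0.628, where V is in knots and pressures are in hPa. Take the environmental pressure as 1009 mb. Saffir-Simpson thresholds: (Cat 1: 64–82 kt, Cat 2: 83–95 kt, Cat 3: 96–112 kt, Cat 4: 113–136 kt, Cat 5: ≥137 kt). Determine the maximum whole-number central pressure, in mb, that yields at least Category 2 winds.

950 mb

Category 2 begins at V = 83 kt.
Required ΔP = (83/6.42)^(1/0.628) = 12.928^1.592 ≈ 58.88 mb.
P_c ≤ 1009 − 58.88 = 950.12, so the highest integer P_c is 950 mb.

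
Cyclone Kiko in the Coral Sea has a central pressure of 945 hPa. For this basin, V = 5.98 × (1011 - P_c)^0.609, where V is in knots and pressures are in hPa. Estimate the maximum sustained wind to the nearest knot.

ΔP = 1011 − 945 = 66 hPa.
66^0.609 ≈ 12.826.
V ≈ 5.98 × 12.826 ≈ 76.7 kt.

77 kt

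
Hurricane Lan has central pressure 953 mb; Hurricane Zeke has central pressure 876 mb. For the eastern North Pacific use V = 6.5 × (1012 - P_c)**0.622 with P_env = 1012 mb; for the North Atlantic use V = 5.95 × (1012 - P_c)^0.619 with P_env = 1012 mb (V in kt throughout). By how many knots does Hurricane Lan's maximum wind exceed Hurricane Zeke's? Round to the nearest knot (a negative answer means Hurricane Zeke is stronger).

Hurricane Lan: ΔP = 59; V ≈ 6.5 × 59^0.622 ≈ 82.11 kt.
Hurricane Zeke: ΔP = 136; V ≈ 5.95 × 136^0.619 ≈ 124.50 kt.
Difference ≈ 82.11 − 124.50 = -42.39 → -42 kt.

-42 kt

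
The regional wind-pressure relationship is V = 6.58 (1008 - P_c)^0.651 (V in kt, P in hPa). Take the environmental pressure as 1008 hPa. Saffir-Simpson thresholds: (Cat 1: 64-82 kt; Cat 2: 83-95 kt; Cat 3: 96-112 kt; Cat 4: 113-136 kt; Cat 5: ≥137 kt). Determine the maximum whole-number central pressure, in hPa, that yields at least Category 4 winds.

Category 4 begins at V = 113 kt.
Required ΔP = (113/6.58)^(1/0.651) = 17.173^1.536 ≈ 78.86 hPa.
P_c ≤ 1008 − 78.86 = 929.14, so the highest integer P_c is 929 hPa.

929 hPa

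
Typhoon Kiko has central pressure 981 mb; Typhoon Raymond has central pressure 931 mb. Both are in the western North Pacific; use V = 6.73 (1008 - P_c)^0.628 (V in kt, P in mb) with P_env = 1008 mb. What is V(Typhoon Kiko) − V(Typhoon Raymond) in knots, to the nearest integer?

-50 kt

Typhoon Kiko: ΔP = 27; V ≈ 6.73 × 27^0.628 ≈ 53.32 kt.
Typhoon Raymond: ΔP = 77; V ≈ 6.73 × 77^0.628 ≈ 102.97 kt.
Difference ≈ 53.32 − 102.97 = -49.65 → -50 kt.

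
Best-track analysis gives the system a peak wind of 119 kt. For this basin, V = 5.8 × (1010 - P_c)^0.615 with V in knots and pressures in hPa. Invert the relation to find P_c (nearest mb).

874 mb

ΔP = (V / 5.8)^(1/0.615) = (119/5.8)^1.626.
119/5.8 = 20.517; 20.517^1.626 ≈ 136.00 mb.
P_c = 1010 − 136.00 = 874.00 ≈ 874 mb.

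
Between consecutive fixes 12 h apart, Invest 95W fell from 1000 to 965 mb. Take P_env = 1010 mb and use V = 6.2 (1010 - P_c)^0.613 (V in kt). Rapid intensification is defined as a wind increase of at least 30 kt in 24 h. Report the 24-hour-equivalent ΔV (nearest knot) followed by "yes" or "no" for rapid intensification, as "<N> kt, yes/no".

77 kt, yes

V₁: ΔP = 10, V ≈ 6.2 × 10^0.613 ≈ 25.43 kt.
V₂: ΔP = 45, V ≈ 6.2 × 45^0.613 ≈ 63.95 kt.
ΔV over 12 h = 38.52 kt → 24 h equivalent = 38.52 × 24/12 ≈ 77.04 kt.
77 kt ≥ 30 kt ⇒ rapid intensification.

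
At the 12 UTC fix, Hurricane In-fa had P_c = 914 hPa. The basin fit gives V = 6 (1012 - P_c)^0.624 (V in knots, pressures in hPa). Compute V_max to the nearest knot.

105 kt

ΔP = 1012 − 914 = 98 hPa.
98^0.624 ≈ 17.479.
V ≈ 6 × 17.479 ≈ 104.9 kt.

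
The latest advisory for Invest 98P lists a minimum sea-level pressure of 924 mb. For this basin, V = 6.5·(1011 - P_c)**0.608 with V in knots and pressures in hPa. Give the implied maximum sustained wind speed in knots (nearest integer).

98 kt

ΔP = 1011 − 924 = 87 mb.
87^0.608 ≈ 15.109.
V ≈ 6.5 × 15.109 ≈ 98.2 kt.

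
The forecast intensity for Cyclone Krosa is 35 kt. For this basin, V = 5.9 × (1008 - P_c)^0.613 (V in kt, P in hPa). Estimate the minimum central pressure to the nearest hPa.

ΔP = (V / 5.9)^(1/0.613) = (35/5.9)^1.631.
35/5.9 = 5.932; 5.932^1.631 ≈ 18.25 hPa.
P_c = 1008 − 18.25 = 989.75 ≈ 990 hPa.

990 hPa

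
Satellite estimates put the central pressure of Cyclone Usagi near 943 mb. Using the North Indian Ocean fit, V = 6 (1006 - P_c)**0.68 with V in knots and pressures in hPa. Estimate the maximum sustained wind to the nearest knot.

ΔP = 1006 − 943 = 63 mb.
63^0.68 ≈ 16.732.
V ≈ 6 × 16.732 ≈ 100.4 kt.

100 kt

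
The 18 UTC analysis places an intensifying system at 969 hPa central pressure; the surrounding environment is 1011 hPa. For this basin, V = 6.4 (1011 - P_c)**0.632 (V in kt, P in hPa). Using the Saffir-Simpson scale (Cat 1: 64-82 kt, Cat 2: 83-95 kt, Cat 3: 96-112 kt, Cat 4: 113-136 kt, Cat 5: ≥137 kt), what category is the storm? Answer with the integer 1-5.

1

ΔP = 1011 − 969 = 42 hPa.
V ≈ 6.4 × 42^0.632 = 6.4 × 10.61 ≈ 68 kt.
68 kt falls in the Category 1 band.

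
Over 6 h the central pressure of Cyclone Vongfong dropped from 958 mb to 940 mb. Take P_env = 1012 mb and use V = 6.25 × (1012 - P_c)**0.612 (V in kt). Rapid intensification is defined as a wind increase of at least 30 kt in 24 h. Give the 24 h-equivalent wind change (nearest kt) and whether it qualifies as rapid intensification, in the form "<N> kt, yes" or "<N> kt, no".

V₁: ΔP = 54, V ≈ 6.25 × 54^0.612 ≈ 71.80 kt.
V₂: ΔP = 72, V ≈ 6.25 × 72^0.612 ≈ 85.62 kt.
ΔV over 6 h = 13.82 kt → 24 h equivalent = 13.82 × 24/6 ≈ 55.28 kt.
55 kt ≥ 30 kt ⇒ rapid intensification.

55 kt, yes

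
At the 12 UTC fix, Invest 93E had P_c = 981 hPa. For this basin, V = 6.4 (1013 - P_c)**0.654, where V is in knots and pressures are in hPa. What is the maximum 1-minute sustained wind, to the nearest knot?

62 kt

ΔP = 1013 − 981 = 32 hPa.
32^0.654 ≈ 9.646.
V ≈ 6.4 × 9.646 ≈ 61.7 kt.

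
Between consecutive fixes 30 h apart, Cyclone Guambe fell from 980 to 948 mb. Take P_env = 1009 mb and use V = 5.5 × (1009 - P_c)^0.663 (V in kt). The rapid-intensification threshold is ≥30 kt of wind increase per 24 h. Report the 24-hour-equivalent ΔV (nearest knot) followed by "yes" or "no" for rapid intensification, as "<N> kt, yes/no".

V₁: ΔP = 29, V ≈ 5.5 × 29^0.663 ≈ 51.28 kt.
V₂: ΔP = 61, V ≈ 5.5 × 61^0.663 ≈ 83.95 kt.
ΔV over 30 h = 32.67 kt → 24 h equivalent = 32.67 × 24/30 ≈ 26.14 kt.
26 kt < 30 kt ⇒ not rapid intensification.

26 kt, no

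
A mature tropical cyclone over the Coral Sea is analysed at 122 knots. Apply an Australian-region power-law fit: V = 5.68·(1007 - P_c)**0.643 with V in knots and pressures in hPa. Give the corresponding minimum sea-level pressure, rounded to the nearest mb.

ΔP = (V / 5.68)^(1/0.643) = (122/5.68)^1.555.
122/5.68 = 21.479; 21.479^1.555 ≈ 117.91 mb.
P_c = 1007 − 117.91 = 889.09 ≈ 889 mb.

889 mb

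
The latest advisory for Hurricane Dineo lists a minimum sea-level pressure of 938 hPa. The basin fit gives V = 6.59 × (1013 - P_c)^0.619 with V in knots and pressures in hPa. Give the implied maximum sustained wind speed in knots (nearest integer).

95 kt

ΔP = 1013 − 938 = 75 hPa.
75^0.619 ≈ 14.476.
V ≈ 6.59 × 14.476 ≈ 95.4 kt.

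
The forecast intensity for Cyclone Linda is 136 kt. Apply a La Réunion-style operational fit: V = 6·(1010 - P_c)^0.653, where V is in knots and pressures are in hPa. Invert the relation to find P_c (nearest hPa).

ΔP = (V / 6)^(1/0.653) = (136/6)^1.531.
136/6 = 22.667; 22.667^1.531 ≈ 119.02 hPa.
P_c = 1010 − 119.02 = 890.98 ≈ 891 hPa.

891 hPa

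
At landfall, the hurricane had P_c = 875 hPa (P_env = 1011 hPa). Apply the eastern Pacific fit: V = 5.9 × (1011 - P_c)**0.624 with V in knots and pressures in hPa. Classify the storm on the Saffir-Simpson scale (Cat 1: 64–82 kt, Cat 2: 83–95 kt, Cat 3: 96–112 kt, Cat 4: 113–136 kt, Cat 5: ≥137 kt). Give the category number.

ΔP = 1011 − 875 = 136 hPa.
V ≈ 5.9 × 136^0.624 = 5.9 × 21.45 ≈ 127 kt.
127 kt falls in the Category 4 band.

4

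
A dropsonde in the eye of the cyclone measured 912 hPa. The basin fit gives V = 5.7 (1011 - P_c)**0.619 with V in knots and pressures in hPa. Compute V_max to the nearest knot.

ΔP = 1011 − 912 = 99 hPa.
99^0.619 ≈ 17.191.
V ≈ 5.7 × 17.191 ≈ 98.0 kt.

98 kt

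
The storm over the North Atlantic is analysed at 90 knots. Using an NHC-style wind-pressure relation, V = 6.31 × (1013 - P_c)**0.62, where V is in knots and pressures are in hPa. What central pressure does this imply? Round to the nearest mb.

ΔP = (V / 6.31)^(1/0.62) = (90/6.31)^1.613.
90/6.31 = 14.263; 14.263^1.613 ≈ 72.72 mb.
P_c = 1013 − 72.72 = 940.28 ≈ 940 mb.

940 mb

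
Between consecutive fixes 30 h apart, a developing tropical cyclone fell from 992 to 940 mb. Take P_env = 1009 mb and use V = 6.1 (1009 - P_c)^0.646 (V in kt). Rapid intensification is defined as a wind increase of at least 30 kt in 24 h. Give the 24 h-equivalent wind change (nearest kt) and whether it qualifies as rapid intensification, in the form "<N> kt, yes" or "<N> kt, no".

V₁: ΔP = 17, V ≈ 6.1 × 17^0.646 ≈ 38.04 kt.
V₂: ΔP = 69, V ≈ 6.1 × 69^0.646 ≈ 94.02 kt.
ΔV over 30 h = 55.98 kt → 24 h equivalent = 55.98 × 24/30 ≈ 44.78 kt.
45 kt ≥ 30 kt ⇒ rapid intensification.

45 kt, yes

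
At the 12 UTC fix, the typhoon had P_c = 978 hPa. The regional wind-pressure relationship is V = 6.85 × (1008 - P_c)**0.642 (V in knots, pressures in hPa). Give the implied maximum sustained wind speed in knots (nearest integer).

61 kt

ΔP = 1008 − 978 = 30 hPa.
30^0.642 ≈ 8.878.
V ≈ 6.85 × 8.878 ≈ 60.8 kt.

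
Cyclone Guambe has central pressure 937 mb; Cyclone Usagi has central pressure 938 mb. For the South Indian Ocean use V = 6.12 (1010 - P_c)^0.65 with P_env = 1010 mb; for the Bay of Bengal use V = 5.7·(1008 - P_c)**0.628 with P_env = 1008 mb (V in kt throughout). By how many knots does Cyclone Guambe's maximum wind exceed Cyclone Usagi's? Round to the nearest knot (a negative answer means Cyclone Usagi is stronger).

Cyclone Guambe: ΔP = 73; V ≈ 6.12 × 73^0.65 ≈ 99.52 kt.
Cyclone Usagi: ΔP = 70; V ≈ 5.7 × 70^0.628 ≈ 82.15 kt.
Difference ≈ 99.52 − 82.15 = 17.37 → 17 kt.

17 kt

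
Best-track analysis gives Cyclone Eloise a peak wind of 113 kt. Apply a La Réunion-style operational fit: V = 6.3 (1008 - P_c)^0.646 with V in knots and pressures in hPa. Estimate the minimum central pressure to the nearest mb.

ΔP = (V / 6.3)^(1/0.646) = (113/6.3)^1.548.
113/6.3 = 17.937; 17.937^1.548 ≈ 87.25 mb.
P_c = 1008 − 87.25 = 920.75 ≈ 921 mb.

921 mb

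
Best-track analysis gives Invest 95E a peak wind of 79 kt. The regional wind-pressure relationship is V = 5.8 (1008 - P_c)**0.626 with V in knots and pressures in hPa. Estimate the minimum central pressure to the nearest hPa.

943 hPa

ΔP = (V / 5.8)^(1/0.626) = (79/5.8)^1.597.
79/5.8 = 13.621; 13.621^1.597 ≈ 64.84 hPa.
P_c = 1008 − 64.84 = 943.16 ≈ 943 hPa.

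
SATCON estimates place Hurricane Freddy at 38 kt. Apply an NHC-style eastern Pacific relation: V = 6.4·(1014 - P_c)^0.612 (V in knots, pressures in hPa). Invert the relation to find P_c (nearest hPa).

ΔP = (V / 6.4)^(1/0.612) = (38/6.4)^1.634.
38/6.4 = 5.938; 5.938^1.634 ≈ 18.37 hPa.
P_c = 1014 − 18.37 = 995.63 ≈ 996 hPa.

996 hPa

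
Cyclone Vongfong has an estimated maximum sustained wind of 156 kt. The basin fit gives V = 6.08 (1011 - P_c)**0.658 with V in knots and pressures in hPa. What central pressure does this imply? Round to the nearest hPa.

ΔP = (V / 6.08)^(1/0.658) = (156/6.08)^1.520.
156/6.08 = 25.658; 25.658^1.520 ≈ 138.57 hPa.
P_c = 1011 − 138.57 = 872.43 ≈ 872 hPa.

872 hPa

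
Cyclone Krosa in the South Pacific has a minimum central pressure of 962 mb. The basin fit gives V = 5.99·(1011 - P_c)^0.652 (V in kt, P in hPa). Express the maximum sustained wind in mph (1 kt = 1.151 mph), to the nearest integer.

87 mph

ΔP = 1011 − 962 = 49 mb.
V ≈ 5.99 × 49^0.652 = 5.99 × 12.648 ≈ 75.759 kt.
75.759 × 1.151 ≈ 87.20 mph → 87 mph.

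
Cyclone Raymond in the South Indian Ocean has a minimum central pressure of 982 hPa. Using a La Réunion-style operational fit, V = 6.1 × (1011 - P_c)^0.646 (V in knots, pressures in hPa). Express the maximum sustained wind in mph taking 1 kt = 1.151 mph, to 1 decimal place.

ΔP = 1011 − 982 = 29 hPa.
V ≈ 6.1 × 29^0.646 = 6.1 × 8.805 ≈ 53.708 kt.
53.708 × 1.151 ≈ 61.82 mph → 61.8 mph.

61.8 mph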